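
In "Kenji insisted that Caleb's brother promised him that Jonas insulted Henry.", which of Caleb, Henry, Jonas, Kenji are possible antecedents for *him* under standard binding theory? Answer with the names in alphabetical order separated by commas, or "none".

Caleb, Kenji

*him* is a pronoun; Principle B requires it to be free in its binding domain — the clause headed by 'promised'.
— Caleb: possessor inside the subject DP of the clause headed by 'promised'; does not c-command the pronoun — Principle B does not apply; allowed.
— Henry: object of the clause headed by 'insulted'; is c-commanded by the pronoun; coreference would bind this R-expression — blocked (Principle C).
— Jonas: subject of the clause headed by 'insulted'; is c-commanded by the pronoun; coreference would bind this R-expression — blocked (Principle C).
— Kenji: subject of the matrix clause; c-commands the pronoun but lies outside its binding domain — allowed.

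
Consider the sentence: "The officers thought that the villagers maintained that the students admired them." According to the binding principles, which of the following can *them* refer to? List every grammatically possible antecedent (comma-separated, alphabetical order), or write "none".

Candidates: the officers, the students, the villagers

the officers, the villagers

*them* is a pronoun; Principle B requires it to be free in its binding domain — the clause headed by 'admired'.
— the officers: subject of the matrix clause; c-commands the pronoun but lies outside its binding domain — allowed.
— the students: subject of the clause headed by 'admired'; c-commands the pronoun within its binding domain — blocked (Principle B).
— the villagers: subject of the clause headed by 'maintained'; c-commands the pronoun but lies outside its binding domain — allowed.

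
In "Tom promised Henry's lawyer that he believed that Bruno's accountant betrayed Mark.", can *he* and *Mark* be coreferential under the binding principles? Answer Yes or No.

No

*Mark* is an R-expression; Principle C requires it to be free (not bound by any c-commanding expression).
— he: subject of the clause headed by 'believed'; the pronoun c-commands the R-expression — coreference blocked (Principle C).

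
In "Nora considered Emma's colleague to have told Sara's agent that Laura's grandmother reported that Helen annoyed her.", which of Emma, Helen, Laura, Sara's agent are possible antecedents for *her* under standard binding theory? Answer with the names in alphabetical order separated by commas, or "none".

Emma, Laura, Sara's agent

*her* is a pronoun; Principle B requires it to be free in its binding domain — the clause headed by 'annoyed'.
— Emma: possessor inside the subject DP of the clause headed by 'told'; does not c-command the pronoun — Principle B does not apply; allowed.
— Helen: subject of the clause headed by 'annoyed'; c-commands the pronoun within its binding domain — blocked (Principle B).
— Laura: possessor inside the subject DP of the clause headed by 'reported'; does not c-command the pronoun — Principle B does not apply; allowed.
— Sara's agent: object of the clause headed by 'told'; c-commands the pronoun but lies outside its binding domain — allowed.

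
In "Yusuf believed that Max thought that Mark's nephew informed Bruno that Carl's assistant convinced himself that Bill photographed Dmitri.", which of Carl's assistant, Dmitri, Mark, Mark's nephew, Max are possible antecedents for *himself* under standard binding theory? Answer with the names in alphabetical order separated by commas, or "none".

*himself* is a reflexive; Principle A requires it to be bound within its binding domain — the clause headed by 'convinced'.
— Carl's assistant: subject of the clause headed by 'convinced'; c-commands the reflexive within its binding domain — allowed (Principle A).
— Dmitri: object of the clause headed by 'photographed'; does not c-command the reflexive — cannot bind it (Principle A).
— Mark: possessor inside the subject DP of the clause headed by 'informed'; does not c-command the reflexive — cannot bind it (Principle A).
— Mark's nephew: subject of the clause headed by 'informed'; c-commands the reflexive but lies outside its binding domain — cannot bind it (Principle A).
— Max: subject of the clause headed by 'thought'; c-commands the reflexive but lies outside its binding domain — cannot bind it (Principle A).

Carl's assistant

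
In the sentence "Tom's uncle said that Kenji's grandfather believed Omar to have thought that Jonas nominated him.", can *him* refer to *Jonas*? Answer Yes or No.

*him* is a pronoun; Principle B requires it to be free in its binding domain — the clause headed by 'nominated'.
— Jonas: subject of the clause headed by 'nominated'; c-commands the pronoun within its binding domain — blocked (Principle B).

No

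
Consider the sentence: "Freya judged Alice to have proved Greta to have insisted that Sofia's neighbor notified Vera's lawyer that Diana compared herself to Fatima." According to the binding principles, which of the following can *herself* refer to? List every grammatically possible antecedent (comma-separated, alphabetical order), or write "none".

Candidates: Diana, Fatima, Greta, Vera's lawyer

*herself* is a reflexive; Principle A requires it to be bound within its binding domain — the clause headed by 'compared'.
— Diana: subject of the clause headed by 'compared'; c-commands the reflexive within its binding domain — allowed (Principle A).
— Fatima: second object of the clause headed by 'compared'; does not c-command the reflexive — cannot bind it (Principle A).
— Greta: subject of the clause headed by 'insisted'; c-commands the reflexive but lies outside its binding domain — cannot bind it (Principle A).
— Vera's lawyer: object of the clause headed by 'notified'; c-commands the reflexive but lies outside its binding domain — cannot bind it (Principle A).

Diana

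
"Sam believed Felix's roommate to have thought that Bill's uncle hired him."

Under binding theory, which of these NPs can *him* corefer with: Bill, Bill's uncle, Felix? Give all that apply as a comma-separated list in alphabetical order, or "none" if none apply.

Bill, Felix

*him* is a pronoun; Principle B requires it to be free in its binding domain — the clause headed by 'hired'.
— Bill: possessor inside the subject DP of the clause headed by 'hired'; does not c-command the pronoun — Principle B does not apply; allowed.
— Bill's uncle: subject of the clause headed by 'hired'; c-commands the pronoun within its binding domain — blocked (Principle B).
— Felix: possessor inside the subject DP of the clause headed by 'thought'; does not c-command the pronoun — Principle B does not apply; allowed.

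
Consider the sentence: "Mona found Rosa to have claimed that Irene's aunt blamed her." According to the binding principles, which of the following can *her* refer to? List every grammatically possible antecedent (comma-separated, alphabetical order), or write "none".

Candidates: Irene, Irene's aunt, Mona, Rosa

Irene, Mona, Rosa

*her* is a pronoun; Principle B requires it to be free in its binding domain — the clause headed by 'blamed'.
— Irene: possessor inside the subject DP of the clause headed by 'blamed'; does not c-command the pronoun — Principle B does not apply; allowed.
— Irene's aunt: subject of the clause headed by 'blamed'; c-commands the pronoun within its binding domain — blocked (Principle B).
— Mona: subject of the matrix clause; c-commands the pronoun but lies outside its binding domain — allowed.
— Rosa: subject of the clause headed by 'claimed'; c-commands the pronoun but lies outside its binding domain — allowed.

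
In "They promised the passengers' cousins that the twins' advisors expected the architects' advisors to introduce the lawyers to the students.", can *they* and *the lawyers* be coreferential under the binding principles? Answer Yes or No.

*the lawyers* is an R-expression; Principle C requires it to be free (not bound by any c-commanding expression).
— they: subject of the matrix clause; the pronoun c-commands the R-expression — coreference blocked (Principle C).

No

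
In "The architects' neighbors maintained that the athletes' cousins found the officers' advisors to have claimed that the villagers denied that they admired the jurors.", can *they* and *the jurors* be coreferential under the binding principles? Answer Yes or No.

*the jurors* is an R-expression; Principle C requires it to be free (not bound by any c-commanding expression).
— they: subject of the clause headed by 'admired'; the pronoun c-commands the R-expression — coreference blocked (Principle C).

No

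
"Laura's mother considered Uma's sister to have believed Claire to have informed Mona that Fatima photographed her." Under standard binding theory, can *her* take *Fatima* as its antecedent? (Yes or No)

No

*her* is a pronoun; Principle B requires it to be free in its binding domain — the clause headed by 'photographed'.
— Fatima: subject of the clause headed by 'photographed'; c-commands the pronoun within its binding domain — blocked (Principle B).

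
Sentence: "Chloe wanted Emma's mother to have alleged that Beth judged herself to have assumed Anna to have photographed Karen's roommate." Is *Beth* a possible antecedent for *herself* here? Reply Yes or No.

*herself* is a reflexive; Principle A requires it to be bound within its binding domain — the clause headed by 'judged'.
— Beth: subject of the clause headed by 'judged'; c-commands the reflexive within its binding domain — allowed (Principle A).

Yes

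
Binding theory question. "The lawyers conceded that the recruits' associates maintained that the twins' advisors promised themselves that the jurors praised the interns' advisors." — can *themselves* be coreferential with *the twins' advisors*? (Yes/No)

*themselves* is a reflexive; Principle A requires it to be bound within its binding domain — the clause headed by 'promised'.
— the twins' advisors: subject of the clause headed by 'promised'; c-commands the reflexive within its binding domain — allowed (Principle A).

Yes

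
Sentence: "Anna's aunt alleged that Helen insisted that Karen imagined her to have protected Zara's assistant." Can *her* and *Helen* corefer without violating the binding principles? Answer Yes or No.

*Helen* is an R-expression; Principle C requires it to be free (not bound by any c-commanding expression).
— her: subject of the clause headed by 'protected'; the pronoun does not c-command the R-expression — coreference allowed.

Yes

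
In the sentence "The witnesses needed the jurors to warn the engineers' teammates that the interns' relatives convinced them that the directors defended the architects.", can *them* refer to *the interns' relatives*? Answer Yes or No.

*them* is a pronoun; Principle B requires it to be free in its binding domain — the clause headed by 'convinced'.
— the interns' relatives: subject of the clause headed by 'convinced'; c-commands the pronoun within its binding domain — blocked (Principle B).

No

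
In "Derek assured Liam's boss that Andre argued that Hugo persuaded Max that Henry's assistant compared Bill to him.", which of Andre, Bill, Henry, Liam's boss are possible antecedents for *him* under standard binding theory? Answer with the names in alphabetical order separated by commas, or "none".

Andre, Henry, Liam's boss

*him* is a pronoun; Principle B requires it to be free in its binding domain — the clause headed by 'compared'.
— Andre: subject of the clause headed by 'argued'; c-commands the pronoun but lies outside its binding domain — allowed.
— Bill: object of the clause headed by 'compared'; c-commands the pronoun within its binding domain — blocked (Principle B).
— Henry: possessor inside the subject DP of the clause headed by 'compared'; does not c-command the pronoun — Principle B does not apply; allowed.
— Liam's boss: object of the matrix clause; c-commands the pronoun but lies outside its binding domain — allowed.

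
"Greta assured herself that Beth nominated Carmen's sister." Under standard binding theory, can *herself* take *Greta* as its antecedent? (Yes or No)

Yes

*herself* is a reflexive; Principle A requires it to be bound within its binding domain — the matrix clause.
— Greta: subject of the matrix clause; c-commands the reflexive within its binding domain — allowed (Principle A).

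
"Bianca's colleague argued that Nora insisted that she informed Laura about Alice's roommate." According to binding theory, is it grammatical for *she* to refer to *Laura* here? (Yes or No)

No

*Laura* is an R-expression; Principle C requires it to be free (not bound by any c-commanding expression).
— she: subject of the clause headed by 'informed'; the pronoun c-commands the R-expression — coreference blocked (Principle C).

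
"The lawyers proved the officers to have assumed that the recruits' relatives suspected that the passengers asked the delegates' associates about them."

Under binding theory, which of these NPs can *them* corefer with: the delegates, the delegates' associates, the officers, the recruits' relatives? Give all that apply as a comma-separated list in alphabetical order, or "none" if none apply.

*them* is a pronoun; Principle B requires it to be free in its binding domain — the clause headed by 'asked'.
— the delegates: possessor inside the object DP of the clause headed by 'asked'; does not c-command the pronoun — Principle B does not apply; allowed.
— the delegates' associates: object of the clause headed by 'asked'; c-commands the pronoun within its binding domain — blocked (Principle B).
— the officers: subject of the clause headed by 'assumed'; c-commands the pronoun but lies outside its binding domain — allowed.
— the recruits' relatives: subject of the clause headed by 'suspected'; c-commands the pronoun but lies outside its binding domain — allowed.

the delegates, the officers, the recruits' relatives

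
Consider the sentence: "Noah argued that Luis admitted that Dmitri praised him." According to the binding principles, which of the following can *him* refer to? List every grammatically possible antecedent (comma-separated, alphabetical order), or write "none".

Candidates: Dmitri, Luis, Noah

Luis, Noah

*him* is a pronoun; Principle B requires it to be free in its binding domain — the clause headed by 'praised'.
— Dmitri: subject of the clause headed by 'praised'; c-commands the pronoun within its binding domain — blocked (Principle B).
— Luis: subject of the clause headed by 'admitted'; c-commands the pronoun but lies outside its binding domain — allowed.
— Noah: subject of the matrix clause; c-commands the pronoun but lies outside its binding domain — allowed.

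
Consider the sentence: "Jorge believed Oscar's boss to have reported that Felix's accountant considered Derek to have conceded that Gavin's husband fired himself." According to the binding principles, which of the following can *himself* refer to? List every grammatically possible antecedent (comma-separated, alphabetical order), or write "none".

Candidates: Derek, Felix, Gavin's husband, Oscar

*himself* is a reflexive; Principle A requires it to be bound within its binding domain — the clause headed by 'fired'.
— Derek: subject of the clause headed by 'conceded'; c-commands the reflexive but lies outside its binding domain — cannot bind it (Principle A).
— Felix: possessor inside the subject DP of the clause headed by 'considered'; does not c-command the reflexive — cannot bind it (Principle A).
— Gavin's husband: subject of the clause headed by 'fired'; c-commands the reflexive within its binding domain — allowed (Principle A).
— Oscar: possessor inside the subject DP of the clause headed by 'reported'; does not c-command the reflexive — cannot bind it (Principle A).

Gavin's husband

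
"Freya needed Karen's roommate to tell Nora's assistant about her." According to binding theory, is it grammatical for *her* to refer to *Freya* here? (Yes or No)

Yes

*Freya* is an R-expression; Principle C requires it to be free (not bound by any c-commanding expression).
— her: second object of the clause headed by 'tell'; the pronoun does not c-command the R-expression — coreference allowed.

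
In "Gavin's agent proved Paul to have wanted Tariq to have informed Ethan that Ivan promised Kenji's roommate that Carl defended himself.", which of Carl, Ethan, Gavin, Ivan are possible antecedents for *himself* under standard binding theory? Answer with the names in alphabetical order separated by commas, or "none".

*himself* is a reflexive; Principle A requires it to be bound within its binding domain — the clause headed by 'defended'.
— Carl: subject of the clause headed by 'defended'; c-commands the reflexive within its binding domain — allowed (Principle A).
— Ethan: object of the clause headed by 'informed'; c-commands the reflexive but lies outside its binding domain — cannot bind it (Principle A).
— Gavin: possessor inside the subject DP of the matrix clause; does not c-command the reflexive — cannot bind it (Principle A).
— Ivan: subject of the clause headed by 'promised'; c-commands the reflexive but lies outside its binding domain — cannot bind it (Principle A).

Carl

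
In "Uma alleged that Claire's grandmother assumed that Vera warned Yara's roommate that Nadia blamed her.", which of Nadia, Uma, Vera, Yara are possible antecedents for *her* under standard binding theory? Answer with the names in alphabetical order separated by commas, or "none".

Uma, Vera, Yara

*her* is a pronoun; Principle B requires it to be free in its binding domain — the clause headed by 'blamed'.
— Nadia: subject of the clause headed by 'blamed'; c-commands the pronoun within its binding domain — blocked (Principle B).
— Uma: subject of the matrix clause; c-commands the pronoun but lies outside its binding domain — allowed.
— Vera: subject of the clause headed by 'warned'; c-commands the pronoun but lies outside its binding domain — allowed.
— Yara: possessor inside the object DP of the clause headed by 'warned'; does not c-command the pronoun — Principle B does not apply; allowed.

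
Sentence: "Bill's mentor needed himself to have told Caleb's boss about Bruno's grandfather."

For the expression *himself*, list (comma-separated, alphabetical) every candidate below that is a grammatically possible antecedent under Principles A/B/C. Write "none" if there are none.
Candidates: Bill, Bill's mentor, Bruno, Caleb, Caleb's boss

*himself* is a reflexive; Principle A requires it to be bound within its binding domain — the matrix clause.
— Bill: possessor inside the subject DP of the matrix clause; does not c-command the reflexive — cannot bind it (Principle A).
— Bill's mentor: subject of the matrix clause; c-commands the reflexive within its binding domain — allowed (Principle A).
— Bruno: possessor inside the second object DP of the clause headed by 'told'; does not c-command the reflexive — cannot bind it (Principle A).
— Caleb: possessor inside the object DP of the clause headed by 'told'; does not c-command the reflexive — cannot bind it (Principle A).
— Caleb's boss: object of the clause headed by 'told'; does not c-command the reflexive — cannot bind it (Principle A).

Bill's mentor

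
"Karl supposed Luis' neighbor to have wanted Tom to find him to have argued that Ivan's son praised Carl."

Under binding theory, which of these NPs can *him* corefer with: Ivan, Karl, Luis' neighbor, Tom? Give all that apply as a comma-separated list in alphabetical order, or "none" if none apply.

*him* is a pronoun; Principle B requires it to be free in its binding domain — the clause headed by 'find'.
— Ivan: possessor inside the subject DP of the clause headed by 'praised'; is c-commanded by the pronoun; coreference would bind this R-expression — blocked (Principle C).
— Karl: subject of the matrix clause; c-commands the pronoun but lies outside its binding domain — allowed.
— Luis' neighbor: subject of the clause headed by 'wanted'; c-commands the pronoun but lies outside its binding domain — allowed.
— Tom: subject of the clause headed by 'find'; c-commands the pronoun within its binding domain — blocked (Principle B).

Karl, Luis' neighbor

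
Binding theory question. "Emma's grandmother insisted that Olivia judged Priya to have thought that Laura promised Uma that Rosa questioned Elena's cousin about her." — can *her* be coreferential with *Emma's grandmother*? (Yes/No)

*her* is a pronoun; Principle B requires it to be free in its binding domain — the clause headed by 'questioned'.
— Emma's grandmother: subject of the matrix clause; c-commands the pronoun but lies outside its binding domain — allowed.

Yes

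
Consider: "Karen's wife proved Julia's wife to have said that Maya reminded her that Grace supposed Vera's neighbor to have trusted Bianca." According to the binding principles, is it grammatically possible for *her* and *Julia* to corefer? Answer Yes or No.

Yes

*her* is a pronoun; Principle B requires it to be free in its binding domain — the clause headed by 'reminded'.
— Julia: possessor inside the subject DP of the clause headed by 'said'; does not c-command the pronoun — Principle B does not apply; allowed.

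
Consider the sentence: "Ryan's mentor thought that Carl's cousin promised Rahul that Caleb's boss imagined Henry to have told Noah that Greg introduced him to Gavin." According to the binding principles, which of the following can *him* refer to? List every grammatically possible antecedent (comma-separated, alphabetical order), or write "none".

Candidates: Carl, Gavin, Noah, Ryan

Carl, Noah, Ryan

*him* is a pronoun; Principle B requires it to be free in its binding domain — the clause headed by 'introduced'.
— Carl: possessor inside the subject DP of the clause headed by 'promised'; does not c-command the pronoun — Principle B does not apply; allowed.
— Gavin: second object of the clause headed by 'introduced'; is c-commanded by the pronoun; coreference would bind this R-expression — blocked (Principle C).
— Noah: object of the clause headed by 'told'; c-commands the pronoun but lies outside its binding domain — allowed.
— Ryan: possessor inside the subject DP of the matrix clause; does not c-command the pronoun — Principle B does not apply; allowed.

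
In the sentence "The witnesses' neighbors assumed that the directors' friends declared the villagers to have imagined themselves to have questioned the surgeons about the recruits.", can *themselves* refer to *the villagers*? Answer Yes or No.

Yes

*themselves* is a reflexive; Principle A requires it to be bound within its binding domain — the clause headed by 'imagined'.
— the villagers: subject of the clause headed by 'imagined'; c-commands the reflexive within its binding domain — allowed (Principle A).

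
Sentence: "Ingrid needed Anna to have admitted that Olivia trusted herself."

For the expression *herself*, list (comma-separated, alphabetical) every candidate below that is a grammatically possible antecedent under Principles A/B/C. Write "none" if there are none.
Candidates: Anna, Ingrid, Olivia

Olivia

*herself* is a reflexive; Principle A requires it to be bound within its binding domain — the clause headed by 'trusted'.
— Anna: subject of the clause headed by 'admitted'; c-commands the reflexive but lies outside its binding domain — cannot bind it (Principle A).
— Ingrid: subject of the matrix clause; c-commands the reflexive but lies outside its binding domain — cannot bind it (Principle A).
— Olivia: subject of the clause headed by 'trusted'; c-commands the reflexive within its binding domain — allowed (Principle A).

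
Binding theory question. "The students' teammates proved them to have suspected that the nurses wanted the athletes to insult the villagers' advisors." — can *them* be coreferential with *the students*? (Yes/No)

*them* is a pronoun; Principle B requires it to be free in its binding domain — the matrix clause.
— the students: possessor inside the subject DP of the matrix clause; does not c-command the pronoun — Principle B does not apply; allowed.

Yes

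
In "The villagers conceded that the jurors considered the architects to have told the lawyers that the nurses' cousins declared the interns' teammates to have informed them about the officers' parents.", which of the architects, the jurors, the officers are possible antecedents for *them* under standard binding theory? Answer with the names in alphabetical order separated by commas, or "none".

*them* is a pronoun; Principle B requires it to be free in its binding domain — the clause headed by 'informed'.
— the architects: subject of the clause headed by 'told'; c-commands the pronoun but lies outside its binding domain — allowed.
— the jurors: subject of the clause headed by 'considered'; c-commands the pronoun but lies outside its binding domain — allowed.
— the officers: possessor inside the second object DP of the clause headed by 'informed'; is c-commanded by the pronoun; coreference would bind this R-expression — blocked (Principle C).

the architects, the jurors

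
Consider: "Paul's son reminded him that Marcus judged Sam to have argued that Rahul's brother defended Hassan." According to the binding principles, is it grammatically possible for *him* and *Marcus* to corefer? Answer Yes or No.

No

*him* is a pronoun; Principle B requires it to be free in its binding domain — the matrix clause.
— Marcus: subject of the clause headed by 'judged'; is c-commanded by the pronoun; coreference would bind this R-expression — blocked (Principle C).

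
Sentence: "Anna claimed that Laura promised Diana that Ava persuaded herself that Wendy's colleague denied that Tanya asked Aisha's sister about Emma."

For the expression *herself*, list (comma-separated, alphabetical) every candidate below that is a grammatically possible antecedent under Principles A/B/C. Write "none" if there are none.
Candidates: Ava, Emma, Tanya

*herself* is a reflexive; Principle A requires it to be bound within its binding domain — the clause headed by 'persuaded'.
— Ava: subject of the clause headed by 'persuaded'; c-commands the reflexive within its binding domain — allowed (Principle A).
— Emma: second object of the clause headed by 'asked'; does not c-command the reflexive — cannot bind it (Principle A).
— Tanya: subject of the clause headed by 'asked'; does not c-command the reflexive — cannot bind it (Principle A).

Ava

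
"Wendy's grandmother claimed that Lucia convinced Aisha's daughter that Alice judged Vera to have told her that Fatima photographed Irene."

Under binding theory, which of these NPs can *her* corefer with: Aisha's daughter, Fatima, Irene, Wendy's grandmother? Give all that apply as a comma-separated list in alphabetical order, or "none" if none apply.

Aisha's daughter, Wendy's grandmother

*her* is a pronoun; Principle B requires it to be free in its binding domain — the clause headed by 'told'.
— Aisha's daughter: object of the clause headed by 'convinced'; c-commands the pronoun but lies outside its binding domain — allowed.
— Fatima: subject of the clause headed by 'photographed'; is c-commanded by the pronoun; coreference would bind this R-expression — blocked (Principle C).
— Irene: object of the clause headed by 'photographed'; is c-commanded by the pronoun; coreference would bind this R-expression — blocked (Principle C).
— Wendy's grandmother: subject of the matrix clause; c-commands the pronoun but lies outside its binding domain — allowed.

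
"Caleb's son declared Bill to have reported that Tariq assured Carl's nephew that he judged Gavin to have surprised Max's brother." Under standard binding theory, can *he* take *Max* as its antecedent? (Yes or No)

No

*he* is a pronoun; Principle B requires it to be free in its binding domain — the clause headed by 'judged'.
— Max: possessor inside the object DP of the clause headed by 'surprised'; is c-commanded by the pronoun; coreference would bind this R-expression — blocked (Principle C).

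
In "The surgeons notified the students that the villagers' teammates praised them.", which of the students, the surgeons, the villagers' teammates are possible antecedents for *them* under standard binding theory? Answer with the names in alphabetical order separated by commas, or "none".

the students, the surgeons

*them* is a pronoun; Principle B requires it to be free in its binding domain — the clause headed by 'praised'.
— the students: object of the matrix clause; c-commands the pronoun but lies outside its binding domain — allowed.
— the surgeons: subject of the matrix clause; c-commands the pronoun but lies outside its binding domain — allowed.
— the villagers' teammates: subject of the clause headed by 'praised'; c-commands the pronoun within its binding domain — blocked (Principle B).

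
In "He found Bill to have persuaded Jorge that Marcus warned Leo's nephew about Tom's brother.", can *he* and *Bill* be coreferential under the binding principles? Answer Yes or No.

*Bill* is an R-expression; Principle C requires it to be free (not bound by any c-commanding expression).
— he: subject of the matrix clause; the pronoun c-commands the R-expression — coreference blocked (Principle C).

No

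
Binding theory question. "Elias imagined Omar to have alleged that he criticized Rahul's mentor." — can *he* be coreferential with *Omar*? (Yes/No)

Yes

*he* is a pronoun; Principle B requires it to be free in its binding domain — the clause headed by 'criticized'.
— Omar: subject of the clause headed by 'alleged'; c-commands the pronoun but lies outside its binding domain — allowed.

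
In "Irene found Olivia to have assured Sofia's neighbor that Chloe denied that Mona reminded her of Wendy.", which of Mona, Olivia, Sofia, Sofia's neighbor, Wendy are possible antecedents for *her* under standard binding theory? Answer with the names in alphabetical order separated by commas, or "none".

Olivia, Sofia, Sofia's neighbor

*her* is a pronoun; Principle B requires it to be free in its binding domain — the clause headed by 'reminded'.
— Mona: subject of the clause headed by 'reminded'; c-commands the pronoun within its binding domain — blocked (Principle B).
— Olivia: subject of the clause headed by 'assured'; c-commands the pronoun but lies outside its binding domain — allowed.
— Sofia: possessor inside the object DP of the clause headed by 'assured'; does not c-command the pronoun — Principle B does not apply; allowed.
— Sofia's neighbor: object of the clause headed by 'assured'; c-commands the pronoun but lies outside its binding domain — allowed.
— Wendy: second object of the clause headed by 'reminded'; is c-commanded by the pronoun; coreference would bind this R-expression — blocked (Principle C).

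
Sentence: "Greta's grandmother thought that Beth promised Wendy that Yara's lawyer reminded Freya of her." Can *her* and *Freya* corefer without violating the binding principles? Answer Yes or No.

*Freya* is an R-expression; Principle C requires it to be free (not bound by any c-commanding expression).
— her: second object of the clause headed by 'reminded'; the R-expression locally c-commands the pronoun — coreference blocked (Principle B on the pronoun).

No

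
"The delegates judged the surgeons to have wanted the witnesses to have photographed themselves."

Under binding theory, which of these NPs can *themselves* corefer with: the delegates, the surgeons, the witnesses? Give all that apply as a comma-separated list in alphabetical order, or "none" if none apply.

the witnesses

*themselves* is a reflexive; Principle A requires it to be bound within its binding domain — the clause headed by 'photographed'.
— the delegates: subject of the matrix clause; c-commands the reflexive but lies outside its binding domain — cannot bind it (Principle A).
— the surgeons: subject of the clause headed by 'wanted'; c-commands the reflexive but lies outside its binding domain — cannot bind it (Principle A).
— the witnesses: subject of the clause headed by 'photographed'; c-commands the reflexive within its binding domain — allowed (Principle A).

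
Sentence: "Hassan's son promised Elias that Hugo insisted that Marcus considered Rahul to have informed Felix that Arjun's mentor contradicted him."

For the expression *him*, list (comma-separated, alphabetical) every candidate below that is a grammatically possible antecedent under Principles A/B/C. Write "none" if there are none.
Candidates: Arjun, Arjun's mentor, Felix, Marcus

*him* is a pronoun; Principle B requires it to be free in its binding domain — the clause headed by 'contradicted'.
— Arjun: possessor inside the subject DP of the clause headed by 'contradicted'; does not c-command the pronoun — Principle B does not apply; allowed.
— Arjun's mentor: subject of the clause headed by 'contradicted'; c-commands the pronoun within its binding domain — blocked (Principle B).
— Felix: object of the clause headed by 'informed'; c-commands the pronoun but lies outside its binding domain — allowed.
— Marcus: subject of the clause headed by 'considered'; c-commands the pronoun but lies outside its binding domain — allowed.

Arjun, Felix, Marcus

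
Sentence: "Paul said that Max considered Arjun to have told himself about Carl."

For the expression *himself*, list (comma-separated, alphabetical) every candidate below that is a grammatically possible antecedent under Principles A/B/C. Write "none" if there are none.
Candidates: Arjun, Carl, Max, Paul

*himself* is a reflexive; Principle A requires it to be bound within its binding domain — the clause headed by 'told'.
— Arjun: subject of the clause headed by 'told'; c-commands the reflexive within its binding domain — allowed (Principle A).
— Carl: second object of the clause headed by 'told'; does not c-command the reflexive — cannot bind it (Principle A).
— Max: subject of the clause headed by 'considered'; c-commands the reflexive but lies outside its binding domain — cannot bind it (Principle A).
— Paul: subject of the matrix clause; c-commands the reflexive but lies outside its binding domain — cannot bind it (Principle A).

Arjun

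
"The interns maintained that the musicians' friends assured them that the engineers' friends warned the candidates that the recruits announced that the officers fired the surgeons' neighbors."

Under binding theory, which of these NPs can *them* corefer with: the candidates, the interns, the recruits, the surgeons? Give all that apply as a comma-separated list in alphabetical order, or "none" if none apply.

the interns

*them* is a pronoun; Principle B requires it to be free in its binding domain — the clause headed by 'assured'.
— the candidates: object of the clause headed by 'warned'; is c-commanded by the pronoun; coreference would bind this R-expression — blocked (Principle C).
— the interns: subject of the matrix clause; c-commands the pronoun but lies outside its binding domain — allowed.
— the recruits: subject of the clause headed by 'announced'; is c-commanded by the pronoun; coreference would bind this R-expression — blocked (Principle C).
— the surgeons: possessor inside the object DP of the clause headed by 'fired'; is c-commanded by the pronoun; coreference would bind this R-expression — blocked (Principle C).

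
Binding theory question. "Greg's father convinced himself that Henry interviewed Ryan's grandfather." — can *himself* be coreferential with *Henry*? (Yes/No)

No

*himself* is a reflexive; Principle A requires it to be bound within its binding domain — the matrix clause.
— Henry: subject of the clause headed by 'interviewed'; does not c-command the reflexive — cannot bind it (Principle A).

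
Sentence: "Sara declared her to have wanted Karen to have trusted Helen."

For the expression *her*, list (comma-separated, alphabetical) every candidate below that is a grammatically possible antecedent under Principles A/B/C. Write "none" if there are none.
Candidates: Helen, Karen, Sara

*her* is a pronoun; Principle B requires it to be free in its binding domain — the matrix clause.
— Helen: object of the clause headed by 'trusted'; is c-commanded by the pronoun; coreference would bind this R-expression — blocked (Principle C).
— Karen: subject of the clause headed by 'trusted'; is c-commanded by the pronoun; coreference would bind this R-expression — blocked (Principle C).
— Sara: subject of the matrix clause; c-commands the pronoun within its binding domain — blocked (Principle B).

none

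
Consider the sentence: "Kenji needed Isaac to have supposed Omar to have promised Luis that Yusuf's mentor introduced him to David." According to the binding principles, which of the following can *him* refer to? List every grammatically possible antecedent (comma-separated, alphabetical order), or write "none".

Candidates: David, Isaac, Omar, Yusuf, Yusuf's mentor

Isaac, Omar, Yusuf

*him* is a pronoun; Principle B requires it to be free in its binding domain — the clause headed by 'introduced'.
— David: second object of the clause headed by 'introduced'; is c-commanded by the pronoun; coreference would bind this R-expression — blocked (Principle C).
— Isaac: subject of the clause headed by 'supposed'; c-commands the pronoun but lies outside its binding domain — allowed.
— Omar: subject of the clause headed by 'promised'; c-commands the pronoun but lies outside its binding domain — allowed.
— Yusuf: possessor inside the subject DP of the clause headed by 'introduced'; does not c-command the pronoun — Principle B does not apply; allowed.
— Yusuf's mentor: subject of the clause headed by 'introduced'; c-commands the pronoun within its binding domain — blocked (Principle B).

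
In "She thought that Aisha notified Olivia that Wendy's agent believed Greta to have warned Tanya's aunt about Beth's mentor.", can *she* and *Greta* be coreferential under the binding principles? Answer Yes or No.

No

*Greta* is an R-expression; Principle C requires it to be free (not bound by any c-commanding expression).
— she: subject of the matrix clause; the pronoun c-commands the R-expression — coreference blocked (Principle C).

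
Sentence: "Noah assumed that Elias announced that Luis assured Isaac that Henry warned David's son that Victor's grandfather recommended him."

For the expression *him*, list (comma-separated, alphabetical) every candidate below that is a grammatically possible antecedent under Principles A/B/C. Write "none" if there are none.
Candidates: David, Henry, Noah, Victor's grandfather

David, Henry, Noah

*him* is a pronoun; Principle B requires it to be free in its binding domain — the clause headed by 'recommended'.
— David: possessor inside the object DP of the clause headed by 'warned'; does not c-command the pronoun — Principle B does not apply; allowed.
— Henry: subject of the clause headed by 'warned'; c-commands the pronoun but lies outside its binding domain — allowed.
— Noah: subject of the matrix clause; c-commands the pronoun but lies outside its binding domain — allowed.
— Victor's grandfather: subject of the clause headed by 'recommended'; c-commands the pronoun within its binding domain — blocked (Principle B).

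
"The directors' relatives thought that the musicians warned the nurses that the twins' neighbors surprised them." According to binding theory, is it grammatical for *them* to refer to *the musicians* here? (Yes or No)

*the musicians* is an R-expression; Principle C requires it to be free (not bound by any c-commanding expression).
— them: object of the clause headed by 'surprised'; the pronoun does not c-command the R-expression — coreference allowed.

Yes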